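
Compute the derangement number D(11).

D(n) = (n-1)(D(n-1) + D(n-2)), D(0)=1, D(1)=0.
D(2) = 1 x (0 + 1) = 1
D(3) = 2 x (1 + 0) = 2
D(4) = 3 x (2 + 1) = 9
D(5) = 4 x (9 + 2) = 44
D(6) = 5 x (44 + 9) = 265
D(7) = 6 x (265 + 44) = 1854
D(8) = 7 x (1854 + 265) = 14833
D(9) = 8 x (14833 + 1854) = 133496
D(10) = 9 x (133496 + 14833) = 1334961
D(11) = 10 x (D(10) + D(9)) = 10 x (1334961 + 133496)

Final answer: D(11) = 14684570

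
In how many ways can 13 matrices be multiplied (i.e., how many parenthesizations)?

This is counted by the nth Catalan number C_n. Here n = 13 - 1 = 12.
Using C_0 = 1 and C_(k+1) = C_k x 2(2k+1)/(k+2), build up term by term: C_1=1, C_2=2, C_3=5, C_4=14, C_5=42, C_6=132, C_7=429, C_8=1430, C_9=4862, C_10=16796, C_11=58786, C_12=208012.

Final answer: C_{12} = 208012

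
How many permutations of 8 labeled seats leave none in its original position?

Derangements satisfy D(n) = (n-1)(D(n-1) + D(n-2)), starting from D(0)=1, D(1)=0.
D(2) = 1 x (0 + 1) = 1
D(3) = 2 x (1 + 0) = 2
D(4) = 3 x (2 + 1) = 9
D(5) = 4 x (9 + 2) = 44
D(6) = 5 x (44 + 9) = 265
D(7) = 6 x (265 + 44) = 1854
D(8) = 7 x (D(7) + D(6)) = 7 x (1854 + 265)

Final answer: D(8) = 14833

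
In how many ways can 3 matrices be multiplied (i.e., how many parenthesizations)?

The structures are counted by the Catalan number C_n. Here n = 3 - 1 = 2.
C_n = C(2n,n) - C(2n,n+1), so C_{2} = C(4,2) - C(4,3) = 6 - 4.

Final answer: C_{2} = 2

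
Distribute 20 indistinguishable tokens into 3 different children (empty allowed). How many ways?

Stars and bars: C(n+k-1, k-1) = C(22,2).

Final answer: C(22,2) = 231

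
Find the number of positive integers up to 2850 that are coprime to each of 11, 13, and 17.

|div by 11|=259, |div by 13|=219, |div by 17|=167.
|div by 11&13|=19, |div by 11&17|=15, |div by 13&17|=12, |div by all|=1.
By inclusion-exclusion, divisible by at least one: 259+219+167-19-15-12+1 = 600.
Not divisible by any: 2850 - 600.

Final answer: 2250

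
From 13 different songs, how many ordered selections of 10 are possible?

P(13,10) = 13!/(13-10)! = 13!/3!.

Final answer: P(13,10) = 1037836800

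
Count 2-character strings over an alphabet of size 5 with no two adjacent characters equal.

Let g(n) count such strings. g(1) = 5, and each valid string of length n-1 extends in 4 ways (any symbol but the last), so g(n) = 4 g(n-1).
Total: g(2) = 5 x 4^1.

Final answer: 5 x 4^{1} = 20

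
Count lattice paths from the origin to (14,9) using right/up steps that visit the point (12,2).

Paths (0,0)->(12,2): C(14,2) = 91.
Paths (12,2)->(14,9): C(9,7) = 36.
By multiplication principle: 91 x 36.

Final answer: 3276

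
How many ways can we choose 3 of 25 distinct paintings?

C(25,3) = 25!/(3! x 22!).

Final answer: \binom{25}{3} = 2300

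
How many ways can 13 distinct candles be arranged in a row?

The number of ways to arrange 13 distinct objects is 13!.

Final answer: 13! = 6227020800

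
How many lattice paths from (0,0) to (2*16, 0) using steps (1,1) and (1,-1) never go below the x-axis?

Total monotonic paths to (16,16): C(32,16) = 601080390.
Reflecting each bad path at its first crossing gives a bijection with paths to (15,17): C(32,17) = 565722720.
Valid Dyck paths: 601080390 - 565722720.
(These counts are the Catalan numbers.)

Final answer: C_{16} = 35357670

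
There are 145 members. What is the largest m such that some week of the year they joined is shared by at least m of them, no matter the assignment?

There are 52 possible values for week of the year they joined. With 145 members and 52 categories, by pigeonhole: ceiling(145/52).

Final answer: 3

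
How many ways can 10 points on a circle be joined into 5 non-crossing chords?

The structures are counted by the Catalan number C_n. Here n = 10/2 = 5.
C_n = C(2n,n)/(n+1), so C_{5} = C(10,5)/6 = 252/6.

Final answer: C_{5} = 42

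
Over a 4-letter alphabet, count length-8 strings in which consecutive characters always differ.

First character: 4 choices. Each subsequent: 3 choices (must differ from the previous one).
Total: 4 x 3^7.

Final answer: 4 x 3^{7} = 8748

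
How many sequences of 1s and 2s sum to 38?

Let f(n) count the ways. The last step is size 1 or 2, so f(n) = f(n-1) + f(n-2) with f(1)=1, f(2)=2.
Building up term by term: f(1)=1, f(2)=2, f(3)=3, f(4)=5, f(5)=8, f(6)=13, f(7)=21, f(8)=34, f(9)=55, f(10)=89, f(11)=144, f(12)=233, f(13)=377, f(14)=610, f(15)=987, f(16)=1597, f(17)=2584, f(18)=4181, f(19)=6765, f(20)=10946, f(21)=17711, f(22)=28657, f(23)=46368, f(24)=75025, f(25)=121393, f(26)=196418, f(27)=317811, f(28)=514229, f(29)=832040, f(30)=1346269, f(31)=2178309, f(32)=3524578, f(33)=5702887, f(34)=9227465, f(35)=14930352, f(36)=24157817, f(37)=39088169, f(38)=63245986.

Final answer: 63245986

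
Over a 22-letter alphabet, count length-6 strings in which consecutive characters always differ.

First character: 22 choices. Each subsequent: 21 choices (must differ from the previous one).
Total: 22 x 21^5.

Final answer: 22 x 21^{5} = 89850222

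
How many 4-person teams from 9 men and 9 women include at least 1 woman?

Sum over valid woman counts:
C(9,1)C(9,3) = 756
C(9,2)C(9,2) = 1296
C(9,3)C(9,1) = 756
C(9,4)C(9,0) = 126
Total: 756 + 1296 + 756 + 126.

Final answer: 2934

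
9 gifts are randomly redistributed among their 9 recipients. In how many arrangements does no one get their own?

Derangements satisfy D(n) = (n-1)(D(n-1) + D(n-2)), starting from D(0)=1, D(1)=0.
D(2) = 1 x (0 + 1) = 1
D(3) = 2 x (1 + 0) = 2
D(4) = 3 x (2 + 1) = 9
D(5) = 4 x (9 + 2) = 44
D(6) = 5 x (44 + 9) = 265
D(7) = 6 x (265 + 44) = 1854
D(8) = 7 x (1854 + 265) = 14833
D(9) = 8 x (D(8) + D(7)) = 8 x (14833 + 1854)

Final answer: D(9) = 133496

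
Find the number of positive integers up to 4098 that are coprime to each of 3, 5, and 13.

|div by 3|=1366, |div by 5|=819, |div by 13|=315.
|div by 3&5|=273, |div by 3&13|=105, |div by 5&13|=63, |div by all|=21.
By inclusion-exclusion, divisible by at least one: 1366+819+315-273-105-63+21 = 2080.
Not divisible by any: 4098 - 2080.

Final answer: 2018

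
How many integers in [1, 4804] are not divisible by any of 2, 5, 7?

|div by 2|=2402, |div by 5|=960, |div by 7|=686.
|div by 2&5|=480, |div by 2&7|=343, |div by 5&7|=137, |div by all|=68.
By inclusion-exclusion, divisible by at least one: 2402+960+686-480-343-137+68 = 3156.
Not divisible by any: 4804 - 3156.

Final answer: 1648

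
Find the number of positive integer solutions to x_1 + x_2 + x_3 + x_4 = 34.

Substitute x'_i = x_i - 1 (so x'_i >= 0). Then sum x'_i = 34 - 4 = 30.
Stars and bars: C(30+4-1, 4-1) = C(33,3).

Final answer: C(33,3) = 5456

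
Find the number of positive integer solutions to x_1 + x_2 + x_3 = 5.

Substitute x'_i = x_i - 1 (so x'_i >= 0). Then sum x'_i = 5 - 3 = 2.
Stars and bars: C(2+3-1, 3-1) = C(4,2).

Final answer: C(4,2) = 6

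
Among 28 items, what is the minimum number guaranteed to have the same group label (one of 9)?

There are 9 possible values for group label (one of 9). With 28 items and 9 categories, by pigeonhole: ceiling(28/9).

Final answer: 4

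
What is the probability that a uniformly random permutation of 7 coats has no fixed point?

Derangements satisfy D(n) = (n-1)(D(n-1) + D(n-2)), starting from D(0)=1, D(1)=0.
Building up: D(2)=1, D(3)=2, D(4)=9, D(5)=44, D(6)=265, D(7)=1854.
Total arrangements: 7! = 5040.
Probability = D(7)/7! = 103/280.

Final answer: D(7)/7! = 1854/5040 = 0.367857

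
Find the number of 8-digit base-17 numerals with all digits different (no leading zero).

The leading digit has 16 choices (anything but zero); the next has 16 (anything but the first), then 15, and so on, one fewer each time.
Total: 16 x 16 x 15 x 14 x 13 x 12 x 11 x 10.

Final answer: 922521600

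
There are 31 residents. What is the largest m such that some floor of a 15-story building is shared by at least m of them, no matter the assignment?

There are 15 possible values for floor of a 15-story building. With 31 residents and 15 categories, by pigeonhole: ceiling(31/15).

Final answer: 3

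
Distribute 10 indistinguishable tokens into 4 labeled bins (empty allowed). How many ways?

Stars and bars: C(n+k-1, k-1) = C(13,3).

Final answer: C(13,3) = 286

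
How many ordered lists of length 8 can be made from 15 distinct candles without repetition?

P(15,8) = 15!/(15-8)! = 15!/7!.

Final answer: P(15,8) = 259459200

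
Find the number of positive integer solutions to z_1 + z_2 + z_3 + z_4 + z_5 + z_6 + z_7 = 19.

Substitute z'_i = z_i - 1 (so z'_i >= 0). Then sum z'_i = 19 - 7 = 12.
Stars and bars: C(12+7-1, 7-1) = C(18,6).

Final answer: C(18,6) = 18564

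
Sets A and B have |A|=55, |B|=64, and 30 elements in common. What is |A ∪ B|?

|A union B| = |A| + |B| - |A intersect B| = 55 + 64 - 30.

Final answer: 89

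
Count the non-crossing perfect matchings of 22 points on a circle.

This is a standard Catalan-number count: the answer is C_n. Here n = 22/2 = 11.
C_n = C(2n,n)/(n+1), so C_{11} = C(22,11)/12 = 705432/12.

Final answer: C_{11} = 58786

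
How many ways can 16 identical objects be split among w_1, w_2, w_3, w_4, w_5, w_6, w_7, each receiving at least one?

Substitute w'_i = w_i - 1 (so w'_i >= 0). Then sum w'_i = 16 - 7 = 9.
Stars and bars: C(9+7-1, 7-1) = C(15,6).

Final answer: C(15,6) = 5005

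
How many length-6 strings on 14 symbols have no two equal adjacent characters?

First character: 14 choices. Each subsequent: 13 choices (must differ from the previous one).
Total: 14 x 13^5.

Final answer: 14 x 13^{5} = 5198102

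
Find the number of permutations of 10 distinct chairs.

The number of ways to arrange 10 distinct objects is 10!.

Final answer: 10! = 3628800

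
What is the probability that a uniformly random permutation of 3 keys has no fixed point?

Use the recurrence D(n) = (n-1)(D(n-1) + D(n-2)) with D(0)=1, D(1)=0.
Building up: D(2)=1, D(3)=2.
Total arrangements: 3! = 6.
Probability = D(3)/3! = 1/3.

Final answer: D(3)/3! = 2/6 = 0.333333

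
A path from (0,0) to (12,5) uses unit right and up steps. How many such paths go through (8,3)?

Paths (0,0)->(8,3): C(11,3) = 165.
Paths (8,3)->(12,5): C(6,2) = 15.
By multiplication principle: 165 x 15.

Final answer: 2475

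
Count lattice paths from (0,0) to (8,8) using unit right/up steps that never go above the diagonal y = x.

Total monotonic paths to (8,8): C(16,8) = 12870.
By the reflection principle, paths that go above the diagonal number C(16,9) = 11440.
Valid Dyck paths: 12870 - 11440.
(Equivalently, C_{8} = C(16,8)/9 = 12870/9.)

Final answer: C_{8} = 1430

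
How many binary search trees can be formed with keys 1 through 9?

The structures are counted by the Catalan number C_n. Here n = 9.
Using C_0 = 1 and C_(k+1) = C_k x 2(2k+1)/(k+2), build up term by term: C_1=1, C_2=2, C_3=5, C_4=14, C_5=42, C_6=132, C_7=429, C_8=1430, C_9=4862.

Final answer: C_{9} = 4862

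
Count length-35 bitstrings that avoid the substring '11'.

A valid string ends in 0 (append to any length-(n-1) valid string) or in 01 (append to any length-(n-2) valid string), so a(n) = a(n-1) + a(n-2) with a(1)=2, a(2)=3.
Iterating the recurrence: a(1)=2, a(2)=3, a(3)=5, a(4)=8, a(5)=13, a(6)=21, a(7)=34, a(8)=55, a(9)=89, a(10)=144, a(11)=233, a(12)=377, a(13)=610, a(14)=987, a(15)=1597, a(16)=2584, a(17)=4181, a(18)=6765, a(19)=10946, a(20)=17711, a(21)=28657, a(22)=46368, a(23)=75025, a(24)=121393, a(25)=196418, a(26)=317811, a(27)=514229, a(28)=832040, a(29)=1346269, a(30)=2178309, a(31)=3524578, a(32)=5702887, a(33)=9227465, a(34)=14930352, a(35)=24157817.

Final answer: 24157817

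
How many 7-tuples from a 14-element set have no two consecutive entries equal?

First character: 14 choices. Each subsequent: 13 choices (must differ from the previous one).
Total: 14 x 13^6.

Final answer: 14 x 13^{6} = 67575326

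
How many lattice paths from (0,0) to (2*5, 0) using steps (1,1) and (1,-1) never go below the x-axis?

Total monotonic paths to (5,5): C(10,5) = 252.
Paths that cross above y=x (reflection bijection): C(10,6) = 210.
Valid Dyck paths: 252 - 210.
(Check: C(10,5) - C(10,6) = C(10,5)/6, the Catalan number C_{5}.)

Final answer: C_{5} = 42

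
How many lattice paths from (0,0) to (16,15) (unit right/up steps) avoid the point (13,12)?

Total paths to (16,15): C(31,15) = 300540195.
Paths through (13,12): C(25,12) x C(6,3) = 104006000.
Avoiding (13,12): 300540195 - 104006000.

Final answer: 196534195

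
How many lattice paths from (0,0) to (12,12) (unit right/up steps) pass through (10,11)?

Paths (0,0)->(10,11): C(21,11) = 352716.
Paths (10,11)->(12,12): C(3,1) = 3.
By multiplication principle: 352716 x 3.

Final answer: 1058148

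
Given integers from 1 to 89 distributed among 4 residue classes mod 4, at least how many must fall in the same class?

By pigeonhole with 89 objects and 4 categories: ceiling(89/4).

Final answer: 23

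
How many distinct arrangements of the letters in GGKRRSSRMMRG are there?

Letters (G:3, K:1, M:2, R:4, S:2). Total letters: 12.
Permutations = 12!/(4! x 3! x 2! x 2!).

Final answer: 831600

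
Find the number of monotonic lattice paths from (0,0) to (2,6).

Each path has 2 right steps and 6 up steps in some order (8 steps total).
Choose which 6 of the 8 steps are up: C(8,6).

Final answer: C(8,6) = 28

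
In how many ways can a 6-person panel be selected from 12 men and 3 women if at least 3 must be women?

Sum over valid woman counts:
C(3,3)C(12,3).

Final answer: 220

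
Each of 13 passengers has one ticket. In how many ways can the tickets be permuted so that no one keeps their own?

Use the recurrence D(n) = (n-1)(D(n-1) + D(n-2)) with D(0)=1, D(1)=0.
D(2) = 1 x (0 + 1) = 1
D(3) = 2 x (1 + 0) = 2
D(4) = 3 x (2 + 1) = 9
D(5) = 4 x (9 + 2) = 44
D(6) = 5 x (44 + 9) = 265
D(7) = 6 x (265 + 44) = 1854
D(8) = 7 x (1854 + 265) = 14833
D(9) = 8 x (14833 + 1854) = 133496
D(10) = 9 x (133496 + 14833) = 1334961
D(11) = 10 x (1334961 + 133496) = 14684570
D(12) = 11 x (14684570 + 1334961) = 176214841
D(13) = 12 x (D(12) + D(11)) = 12 x (176214841 + 14684570)

Final answer: D(13) = 2290792932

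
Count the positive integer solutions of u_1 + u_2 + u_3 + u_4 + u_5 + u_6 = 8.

Substitute u'_i = u_i - 1 (so u'_i >= 0). Then sum u'_i = 8 - 6 = 2.
Stars and bars: C(2+6-1, 6-1) = C(7,5).

Final answer: C(7,5) = 21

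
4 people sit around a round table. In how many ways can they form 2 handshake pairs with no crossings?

This is counted by the nth Catalan number C_n. Here n = 4/2 = 2.
Using C_0 = 1 and C_(k+1) = C_k x 2(2k+1)/(k+2), build up term by term: C_1=1, C_2=2.

Final answer: C_{2} = 2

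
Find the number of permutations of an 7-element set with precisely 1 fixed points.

Choose which 1 elements are fixed: C(7,1) = 7.
Derange the remaining 6 using D(j) = (j-1)(D(j-1) + D(j-2)), D(0)=1, D(1)=0: D(2)=1, D(3)=2, D(4)=9, D(5)=44, D(6)=265.
Total: 7 x 265.

Final answer: C(7,1) D(6) = 1855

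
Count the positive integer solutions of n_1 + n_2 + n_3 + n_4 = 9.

Substitute n'_i = n_i - 1 (so n'_i >= 0). Then sum n'_i = 9 - 4 = 5.
Stars and bars: C(5+4-1, 4-1) = C(8,3).

Final answer: C(8,3) = 56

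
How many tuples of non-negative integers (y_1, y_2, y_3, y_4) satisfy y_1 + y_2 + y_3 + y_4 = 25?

Stars and bars with 25 stars and 3 bars:
C(25+4-1, 4-1) = C(28,3).

Final answer: C(28,3) = 3276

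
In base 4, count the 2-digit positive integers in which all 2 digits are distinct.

The leading digit has 3 choices (anything but zero); the next has 3 (anything but the first), then 2, and so on, one fewer each time.
Total: 3 x 3.

Final answer: 9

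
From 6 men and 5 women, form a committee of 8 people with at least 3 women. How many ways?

Sum over valid woman counts:
C(5,3)C(6,5) = 60
C(5,4)C(6,4) = 75
C(5,5)C(6,3) = 20
Total: 60 + 75 + 20.

Final answer: 155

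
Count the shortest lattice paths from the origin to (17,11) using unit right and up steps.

Each path has 17 right steps and 11 up steps in some order (28 steps total).
Choose which 11 of the 28 steps are up: C(28,11).

Final answer: C(28,11) = 21474180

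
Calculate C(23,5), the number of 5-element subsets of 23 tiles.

C(23,5) = 23!/(5! x 18!).

Final answer: \binom{23}{5} = 33649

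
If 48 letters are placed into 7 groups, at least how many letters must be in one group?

By the pigeonhole principle: ceiling(48/7).

Final answer: 7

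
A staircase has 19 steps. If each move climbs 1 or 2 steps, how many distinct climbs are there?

Let f(n) be the number of climbs. Removing the last move (1 or 2 steps) gives f(n) = f(n-1) + f(n-2); base cases f(1)=1, f(2)=2.
Building up term by term: f(1)=1, f(2)=2, f(3)=3, f(4)=5, f(5)=8, f(6)=13, f(7)=21, f(8)=34, f(9)=55, f(10)=89, f(11)=144, f(12)=233, f(13)=377, f(14)=610, f(15)=987, f(16)=1597, f(17)=2584, f(18)=4181, f(19)=6765.

Final answer: 6765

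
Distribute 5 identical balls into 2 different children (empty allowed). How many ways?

Stars and bars: C(n+k-1, k-1) = C(6,1).

Final answer: C(6,1) = 6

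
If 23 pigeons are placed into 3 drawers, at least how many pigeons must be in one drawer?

By the pigeonhole principle: ceiling(23/3).

Final answer: 8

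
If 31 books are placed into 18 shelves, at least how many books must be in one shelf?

By the pigeonhole principle: ceiling(31/18).

Final answer: 2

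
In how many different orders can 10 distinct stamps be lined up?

The number of ways to arrange 10 distinct objects is 10!.

Final answer: 10! = 3628800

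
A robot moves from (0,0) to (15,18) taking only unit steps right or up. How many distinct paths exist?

Each path has 15 right steps and 18 up steps in some order (33 steps total).
Choose which 18 of the 33 steps are up: C(33,18).

Final answer: C(33,18) = 1037158320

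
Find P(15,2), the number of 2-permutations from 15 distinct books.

P(15,2) = 15!/(15-2)! = 15!/13!.

Final answer: P(15,2) = 210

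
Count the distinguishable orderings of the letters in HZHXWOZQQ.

Letters (H:2, O:1, Q:2, W:1, X:1, Z:2). Total letters: 9.
Permutations = 9!/(2! x 2! x 2!).

Final answer: 45360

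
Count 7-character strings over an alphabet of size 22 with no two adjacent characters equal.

First character: 22 choices. Each subsequent: 21 choices (must differ from the previous one).
Total: 22 x 21^6.

Final answer: 22 x 21^{6} = 1886854662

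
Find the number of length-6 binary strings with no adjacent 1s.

A valid string ends in 0 (append to any length-(n-1) valid string) or in 01 (append to any length-(n-2) valid string), so a(n) = a(n-1) + a(n-2) with a(1)=2, a(2)=3.
Iterating the recurrence: a(1)=2, a(2)=3, a(3)=5, a(4)=8, a(5)=13, a(6)=21.

Final answer: 21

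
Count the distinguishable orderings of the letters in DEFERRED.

Letters (D:2, E:3, F:1, R:2). Total letters: 8.
Permutations = 8!/(3! x 2! x 2!).

Final answer: 1680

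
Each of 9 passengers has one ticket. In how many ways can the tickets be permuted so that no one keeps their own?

Derangements satisfy D(n) = (n-1)(D(n-1) + D(n-2)), starting from D(0)=1, D(1)=0.
D(2) = 1 x (0 + 1) = 1
D(3) = 2 x (1 + 0) = 2
D(4) = 3 x (2 + 1) = 9
D(5) = 4 x (9 + 2) = 44
D(6) = 5 x (44 + 9) = 265
D(7) = 6 x (265 + 44) = 1854
D(8) = 7 x (1854 + 265) = 14833
D(9) = 8 x (D(8) + D(7)) = 8 x (14833 + 1854)

Final answer: D(9) = 133496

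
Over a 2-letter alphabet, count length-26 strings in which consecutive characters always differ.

First character: 2 choices. Each subsequent: 1 choices (must differ from the previous one).
Total: 2 x 1^25.

Final answer: 2 x 1^{25} = 2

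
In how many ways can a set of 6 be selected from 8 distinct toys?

C(8,6) = 8!/(6! x (8-6)!).

Final answer: C(8,6) = 28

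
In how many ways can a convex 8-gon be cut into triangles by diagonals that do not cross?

This is counted by the nth Catalan number C_n. Here n = 8 - 2 = 6.
C_n = (2n)!/(n!(n+1)!), so C_{6} = 12!/(6! x 7!) = C(12,6)/7 = 924/7.

Final answer: C_{6} = 132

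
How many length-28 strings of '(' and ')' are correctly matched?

This is counted by the nth Catalan number C_n. Here n = 14 (pairs).
C_n = C(2n,n)/(n+1), so C_{14} = C(28,14)/15 = 40116600/15.

Final answer: C_{14} = 2674440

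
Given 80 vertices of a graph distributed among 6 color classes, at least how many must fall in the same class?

By pigeonhole with 80 objects and 6 categories: ceiling(80/6).

Final answer: 14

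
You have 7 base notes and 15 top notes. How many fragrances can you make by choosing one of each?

By the multiplication principle: 7 x 15.

Final answer: 105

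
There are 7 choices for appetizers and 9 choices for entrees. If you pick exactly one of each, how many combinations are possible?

By the multiplication principle: 7 x 9.

Final answer: 63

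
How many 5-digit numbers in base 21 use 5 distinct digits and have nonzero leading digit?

First digit: 20 (nonzero). Second: 20 (not first). Third: 19, etc.
Total: 20 x 20 x 19 x 18 x 17.

Final answer: 2325600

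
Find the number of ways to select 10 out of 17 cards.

C(17,10) = 17!/(10! x 7!).

Final answer: \binom{17}{10} = 19448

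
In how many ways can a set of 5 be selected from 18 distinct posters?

C(18,5) = 18!/(5! x (18-5)!).

Final answer: C(18,5) = 8568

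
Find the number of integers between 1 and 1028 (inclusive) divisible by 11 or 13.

Multiples of 11: 93. Multiples of 13: 79. Of both (lcm=143): 7.
By inclusion-exclusion: 93 + 79 - 7.

Final answer: 165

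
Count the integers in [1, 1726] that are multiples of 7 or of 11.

Multiples of 7: 246. Multiples of 11: 156. Of both (lcm=77): 22.
By inclusion-exclusion: 246 + 156 - 22.

Final answer: 380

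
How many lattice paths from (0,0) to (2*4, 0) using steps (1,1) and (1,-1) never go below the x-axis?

Total monotonic paths to (4,4): C(8,4) = 70.
Paths that cross above y=x (reflection bijection): C(8,5) = 56.
Valid Dyck paths: 70 - 56.
(These counts are the Catalan numbers.)

Final answer: C_{4} = 14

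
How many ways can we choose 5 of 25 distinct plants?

C(25,5) = 25!/(5! x (25-5)!).

Final answer: C(25,5) = 53130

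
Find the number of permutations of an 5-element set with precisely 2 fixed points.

Choose which 2 elements are fixed: C(5,2) = 10.
Derange the remaining 3 using D(j) = (j-1)(D(j-1) + D(j-2)), D(0)=1, D(1)=0: D(2)=1, D(3)=2.
Total: 10 x 2.

Final answer: C(5,2) D(3) = 20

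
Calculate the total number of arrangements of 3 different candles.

The number of ways to arrange 3 distinct objects is 3!.

Final answer: 3! = 6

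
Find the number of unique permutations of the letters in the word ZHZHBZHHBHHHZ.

Letters (B:2, H:7, Z:4). Total letters: 13.
Permutations = 13!/(7! x 4! x 2!).

Final answer: 25740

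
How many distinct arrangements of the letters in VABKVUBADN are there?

Letters (A:2, B:2, D:1, K:1, N:1, U:1, V:2). Total letters: 10.
Permutations = 10!/(2! x 2! x 2!).

Final answer: 453600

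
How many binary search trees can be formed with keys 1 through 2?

This is counted by the nth Catalan number C_n. Here n = 2.
C_n = C(2n,n)/(n+1), so C_{2} = C(4,2)/3 = 6/3.

Final answer: C_{2} = 2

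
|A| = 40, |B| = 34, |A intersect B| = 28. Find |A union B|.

|A union B| = |A| + |B| - |A intersect B| = 40 + 34 - 28.

Final answer: 46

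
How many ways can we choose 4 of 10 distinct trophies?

C(10,4) = 10!/(4! x (10-4)!).

Final answer: C(10,4) = 210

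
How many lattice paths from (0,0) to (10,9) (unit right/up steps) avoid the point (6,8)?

Total paths to (10,9): C(19,9) = 92378.
Paths through (6,8): C(14,8) x C(5,1) = 15015.
Avoiding (6,8): 92378 - 15015.

Final answer: 77363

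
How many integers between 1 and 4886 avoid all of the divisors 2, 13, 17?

|div by 2|=2443, |div by 13|=375, |div by 17|=287.
|div by 2&13|=187, |div by 2&17|=143, |div by 13&17|=22, |div by all|=11.
By inclusion-exclusion, divisible by at least one: 2443+375+287-187-143-22+11 = 2764.
Not divisible by any: 4886 - 2764.

Final answer: 2122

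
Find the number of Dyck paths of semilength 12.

Total monotonic paths to (12,12): C(24,12) = 2704156.
Paths that cross above y=x (reflection bijection): C(24,13) = 2496144.
Valid Dyck paths: 2704156 - 2496144.
(This is the Catalan number C_{12}.)

Final answer: C_{12} = 208012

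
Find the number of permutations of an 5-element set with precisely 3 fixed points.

Choose which 3 elements are fixed: C(5,3) = 10.
Derange the remaining 2 using D(j) = (j-1)(D(j-1) + D(j-2)), D(0)=1, D(1)=0: D(2)=1.
Total: 10 x 1.

Final answer: C(5,3) D(2) = 10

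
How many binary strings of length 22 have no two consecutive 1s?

A valid string ends in 0 (append to any length-(n-1) valid string) or in 01 (append to any length-(n-2) valid string), so a(n) = a(n-1) + a(n-2) with a(1)=2, a(2)=3.
Iterating the recurrence: a(1)=2, a(2)=3, a(3)=5, a(4)=8, a(5)=13, a(6)=21, a(7)=34, a(8)=55, a(9)=89, a(10)=144, a(11)=233, a(12)=377, a(13)=610, a(14)=987, a(15)=1597, a(16)=2584, a(17)=4181, a(18)=6765, a(19)=10946, a(20)=17711, a(21)=28657, a(22)=46368.

Final answer: 46368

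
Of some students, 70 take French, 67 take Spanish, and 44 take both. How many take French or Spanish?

|A union B| = |A| + |B| - |A intersect B| = 70 + 67 - 44.

Final answer: 93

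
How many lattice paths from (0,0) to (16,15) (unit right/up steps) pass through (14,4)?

Paths (0,0)->(14,4): C(18,4) = 3060.
Paths (14,4)->(16,15): C(13,11) = 78.
By multiplication principle: 3060 x 78.

Final answer: 238680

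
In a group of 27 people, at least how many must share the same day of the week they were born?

There are 7 possible values for day of the week they were born. With 27 people and 7 categories, by pigeonhole: ceiling(27/7).

Final answer: 4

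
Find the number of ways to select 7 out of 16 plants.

C(16,7) = 16!/(7! x (16-7)!).

Final answer: C(16,7) = 11440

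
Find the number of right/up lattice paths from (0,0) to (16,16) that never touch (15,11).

Total paths to (16,16): C(32,16) = 601080390.
Paths through (15,11): C(26,11) x C(6,5) = 46356960.
Avoiding (15,11): 601080390 - 46356960.

Final answer: 554723430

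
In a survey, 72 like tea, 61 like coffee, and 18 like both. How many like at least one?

|A union B| = |A| + |B| - |A intersect B| = 72 + 61 - 18.

Final answer: 115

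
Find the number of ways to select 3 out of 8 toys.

C(8,3) = 8!/(3! x (8-3)!).

Final answer: C(8,3) = 56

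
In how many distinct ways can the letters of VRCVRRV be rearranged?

Letters (C:1, R:3, V:3). Total letters: 7.
Permutations = 7!/(3! x 3!).

Final answer: 140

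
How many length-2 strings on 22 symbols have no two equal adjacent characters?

Let g(n) count such strings. g(1) = 22, and each valid string of length n-1 extends in 21 ways (any symbol but the last), so g(n) = 21 g(n-1).
Total: g(2) = 22 x 21^1.

Final answer: 22 x 21^{1} = 462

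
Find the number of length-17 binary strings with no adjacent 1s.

Let a(n) count valid strings. If the last bit is 0 the prefix is any valid string of length n-1; if it is 1 the string must end in 01 with a valid prefix of length n-2. So a(n) = a(n-1) + a(n-2), a(1)=2, a(2)=3.
Computing successive values: a(1)=2, a(2)=3, a(3)=5, a(4)=8, a(5)=13, a(6)=21, a(7)=34, a(8)=55, a(9)=89, a(10)=144, a(11)=233, a(12)=377, a(13)=610, a(14)=987, a(15)=1597, a(16)=2584, a(17)=4181.

Final answer: 4181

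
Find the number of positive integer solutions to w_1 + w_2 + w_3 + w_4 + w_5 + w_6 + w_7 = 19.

Substitute w'_i = w_i - 1 (so w'_i >= 0). Then sum w'_i = 19 - 7 = 12.
Stars and bars: C(12+7-1, 7-1) = C(18,6).

Final answer: C(18,6) = 18564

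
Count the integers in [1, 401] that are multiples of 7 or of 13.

Multiples of 7: 57. Multiples of 13: 30. Of both (lcm=91): 4.
By inclusion-exclusion: 57 + 30 - 4.

Final answer: 83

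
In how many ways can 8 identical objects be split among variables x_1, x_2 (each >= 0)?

Stars and bars with 8 stars and 1 bars:
C(8+2-1, 2-1) = C(9,1).

Final answer: C(9,1) = 9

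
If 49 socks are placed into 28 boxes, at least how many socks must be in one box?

By the pigeonhole principle: ceiling(49/28).

Final answer: 2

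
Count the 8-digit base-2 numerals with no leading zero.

In base 2, the leading digit has 1 choices (1..1); each of the remaining 7 digits has 2 choices.
Total: 1 x 2^7.

Final answer: 128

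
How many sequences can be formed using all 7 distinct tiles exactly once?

The number of ways to arrange 7 distinct objects is 7!.

Final answer: 7! = 5040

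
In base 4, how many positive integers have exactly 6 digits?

In base 4, the leading digit has 3 choices (1..3); each of the remaining 5 digits has 4 choices.
Total: 3 x 4^5.

Final answer: 3072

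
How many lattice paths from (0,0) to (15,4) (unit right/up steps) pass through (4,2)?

Paths (0,0)->(4,2): C(6,2) = 15.
Paths (4,2)->(15,4): C(13,2) = 78.
By multiplication principle: 15 x 78.

Final answer: 1170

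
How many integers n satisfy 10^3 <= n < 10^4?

First digit: 9 choices (1-9). Each of the remaining 3 digits: 10 choices.
Total: 9 x 10^3.

Final answer: 9000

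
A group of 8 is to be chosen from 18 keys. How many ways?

C(18,8) = 18!/(8! x 10!).

Final answer: \binom{18}{8} = 43758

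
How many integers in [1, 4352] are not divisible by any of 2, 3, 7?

|div by 2|=2176, |div by 3|=1450, |div by 7|=621.
|div by 2&3|=725, |div by 2&7|=310, |div by 3&7|=207, |div by all|=103.
By inclusion-exclusion, divisible by at least one: 2176+1450+621-725-310-207+103 = 3108.
Not divisible by any: 4352 - 3108.

Final answer: 1244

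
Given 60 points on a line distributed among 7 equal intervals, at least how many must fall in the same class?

By pigeonhole with 60 objects and 7 categories: ceiling(60/7).

Final answer: 9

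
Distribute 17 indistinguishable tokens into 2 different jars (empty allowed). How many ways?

Stars and bars: C(n+k-1, k-1) = C(18,1).

Final answer: C(18,1) = 18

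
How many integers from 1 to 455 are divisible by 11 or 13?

Multiples of 11: 41. Multiples of 13: 35. Of both (lcm=143): 3.
By inclusion-exclusion: 41 + 35 - 3.

Final answer: 73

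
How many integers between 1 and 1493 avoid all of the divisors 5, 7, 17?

|div by 5|=298, |div by 7|=213, |div by 17|=87.
|div by 5&7|=42, |div by 5&17|=17, |div by 7&17|=12, |div by all|=2.
By inclusion-exclusion, divisible by at least one: 298+213+87-42-17-12+2 = 529.
Not divisible by any: 1493 - 529.

Final answer: 964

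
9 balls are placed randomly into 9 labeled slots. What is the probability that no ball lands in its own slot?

D(n) = (n-1)(D(n-1) + D(n-2)), D(0)=1, D(1)=0.
Building up: D(2)=1, D(3)=2, D(4)=9, D(5)=44, D(6)=265, D(7)=1854, D(8)=14833, D(9)=133496.
Total arrangements: 9! = 362880.
Probability = D(9)/9! = 16687/45360.

Final answer: D(9)/9! = 133496/362880 = 0.367879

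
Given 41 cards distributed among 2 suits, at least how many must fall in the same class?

By pigeonhole with 41 objects and 2 categories: ceiling(41/2).

Final answer: 21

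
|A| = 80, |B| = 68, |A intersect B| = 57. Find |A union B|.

|A union B| = |A| + |B| - |A intersect B| = 80 + 68 - 57.

Final answer: 91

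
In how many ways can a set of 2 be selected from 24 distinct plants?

C(24,2) = 24!/(2! x (24-2)!).

Final answer: C(24,2) = 276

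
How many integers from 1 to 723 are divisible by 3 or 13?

Multiples of 3: 241. Multiples of 13: 55. Of both (lcm=39): 18.
By inclusion-exclusion: 241 + 55 - 18.

Final answer: 278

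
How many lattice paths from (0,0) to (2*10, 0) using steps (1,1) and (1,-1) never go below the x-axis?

Total monotonic paths to (10,10): C(20,10) = 184756.
A path is bad iff it touches y = x + 1; reflecting its initial segment maps bad paths bijectively onto all paths to (9,11), of which there are C(20,11) = 167960.
Valid Dyck paths: 184756 - 167960.
(These counts are the Catalan numbers.)

Final answer: C_{10} = 16796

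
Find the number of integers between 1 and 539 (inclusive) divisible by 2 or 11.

Multiples of 2: 269. Multiples of 11: 49. Of both (lcm=22): 24.
By inclusion-exclusion: 269 + 49 - 24.

Final answer: 294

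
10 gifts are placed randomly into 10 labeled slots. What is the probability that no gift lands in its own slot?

Use the recurrence D(n) = (n-1)(D(n-1) + D(n-2)) with D(0)=1, D(1)=0.
Building up: D(2)=1, D(3)=2, D(4)=9, D(5)=44, D(6)=265, D(7)=1854, D(8)=14833, D(9)=133496, D(10)=1334961.
Total arrangements: 10! = 3628800.
Probability = D(10)/10! = 16481/44800.

Final answer: D(10)/10! = 1334961/3628800 = 0.367879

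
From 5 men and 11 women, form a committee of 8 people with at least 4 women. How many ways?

Sum over valid woman counts:
C(11,4)C(5,4) = 1650
C(11,5)C(5,3) = 4620
C(11,6)C(5,2) = 4620
C(11,7)C(5,1) = 1650
C(11,8)C(5,0) = 165
Total: 1650 + 4620 + 4620 + 1650 + 165.

Final answer: 12705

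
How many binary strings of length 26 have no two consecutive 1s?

A valid string ends in 0 (append to any length-(n-1) valid string) or in 01 (append to any length-(n-2) valid string), so a(n) = a(n-1) + a(n-2) with a(1)=2, a(2)=3.
Iterating the recurrence: a(1)=2, a(2)=3, a(3)=5, a(4)=8, a(5)=13, a(6)=21, a(7)=34, a(8)=55, a(9)=89, a(10)=144, a(11)=233, a(12)=377, a(13)=610, a(14)=987, a(15)=1597, a(16)=2584, a(17)=4181, a(18)=6765, a(19)=10946, a(20)=17711, a(21)=28657, a(22)=46368, a(23)=75025, a(24)=121393, a(25)=196418, a(26)=317811.

Final answer: 317811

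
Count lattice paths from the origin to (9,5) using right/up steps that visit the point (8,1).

Paths (0,0)->(8,1): C(9,1) = 9.
Paths (8,1)->(9,5): C(5,4) = 5.
By multiplication principle: 9 x 5.

Final answer: 45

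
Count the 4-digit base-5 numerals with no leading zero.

In base 5, the leading digit has 4 choices (1..4); each of the remaining 3 digits has 5 choices.
Total: 4 x 5^3.

Final answer: 500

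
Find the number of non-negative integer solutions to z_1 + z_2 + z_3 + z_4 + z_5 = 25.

Stars and bars with 25 stars and 4 bars:
C(25+5-1, 5-1) = C(29,4).

Final answer: C(29,4) = 23751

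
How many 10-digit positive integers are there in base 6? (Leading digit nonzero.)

In base 6, the leading digit has 5 choices (1..5); each of the remaining 9 digits has 6 choices.
Total: 5 x 6^9.

Final answer: 50388480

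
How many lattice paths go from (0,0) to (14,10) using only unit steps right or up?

Each path has 14 right steps and 10 up steps in some order (24 steps total).
Choose which 10 of the 24 steps are up: C(24,10).

Final answer: C(24,10) = 1961256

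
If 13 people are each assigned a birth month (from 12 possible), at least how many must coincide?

There are 12 possible values for birth month. With 13 people and 12 categories, by pigeonhole: ceiling(13/12).

Final answer: 2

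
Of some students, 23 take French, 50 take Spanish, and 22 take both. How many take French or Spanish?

|A union B| = |A| + |B| - |A intersect B| = 23 + 50 - 22.

Final answer: 51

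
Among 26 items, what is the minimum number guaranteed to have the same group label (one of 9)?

There are 9 possible values for group label (one of 9). With 26 items and 9 categories, by pigeonhole: ceiling(26/9).

Final answer: 3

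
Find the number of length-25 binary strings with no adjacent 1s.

Classify by the final bit: ...0 gives a(n-1) strings, ...01 gives a(n-2) strings. Thus a(n) = a(n-1) + a(n-2) with a(1)=2, a(2)=3.
Iterating the recurrence: a(1)=2, a(2)=3, a(3)=5, a(4)=8, a(5)=13, a(6)=21, a(7)=34, a(8)=55, a(9)=89, a(10)=144, a(11)=233, a(12)=377, a(13)=610, a(14)=987, a(15)=1597, a(16)=2584, a(17)=4181, a(18)=6765, a(19)=10946, a(20)=17711, a(21)=28657, a(22)=46368, a(23)=75025, a(24)=121393, a(25)=196418.

Final answer: 196418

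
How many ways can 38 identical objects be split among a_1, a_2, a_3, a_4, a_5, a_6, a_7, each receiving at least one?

Substitute a'_i = a_i - 1 (so a'_i >= 0). Then sum a'_i = 38 - 7 = 31.
Stars and bars: C(31+7-1, 7-1) = C(37,6).

Final answer: C(37,6) = 2324784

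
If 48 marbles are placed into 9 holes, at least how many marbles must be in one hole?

By the pigeonhole principle: ceiling(48/9).

Final answer: 6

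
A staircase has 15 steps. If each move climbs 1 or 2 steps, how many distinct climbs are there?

Let f(n) be the number of climbs. Removing the last move (1 or 2 steps) gives f(n) = f(n-1) + f(n-2); base cases f(1)=1, f(2)=2.
Building up term by term: f(1)=1, f(2)=2, f(3)=3, f(4)=5, f(5)=8, f(6)=13, f(7)=21, f(8)=34, f(9)=55, f(10)=89, f(11)=144, f(12)=233, f(13)=377, f(14)=610, f(15)=987.

Final answer: 987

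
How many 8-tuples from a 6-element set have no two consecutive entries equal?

Let g(n) count such strings. g(1) = 6, and each valid string of length n-1 extends in 5 ways (any symbol but the last), so g(n) = 5 g(n-1).
Total: g(8) = 6 x 5^7.

Final answer: 6 x 5^{7} = 468750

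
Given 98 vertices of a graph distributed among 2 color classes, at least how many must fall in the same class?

By pigeonhole with 98 objects and 2 categories: ceiling(98/2).

Final answer: 49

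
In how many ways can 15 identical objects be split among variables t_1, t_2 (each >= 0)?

Stars and bars with 15 stars and 1 bars:
C(15+2-1, 2-1) = C(16,1).

Final answer: C(16,1) = 16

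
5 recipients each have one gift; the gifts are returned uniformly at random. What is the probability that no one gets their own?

Derangements satisfy D(n) = (n-1)(D(n-1) + D(n-2)), starting from D(0)=1, D(1)=0.
Building up: D(2)=1, D(3)=2, D(4)=9, D(5)=44.
Total arrangements: 5! = 120.
Probability = D(5)/5! = 11/30.

Final answer: D(5)/5! = 44/120 = 0.366667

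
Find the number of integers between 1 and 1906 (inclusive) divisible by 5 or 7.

Multiples of 5: 381. Multiples of 7: 272. Of both (lcm=35): 54.
By inclusion-exclusion: 381 + 272 - 54.

Final answer: 599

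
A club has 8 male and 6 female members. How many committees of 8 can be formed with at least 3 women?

Sum over valid woman counts:
C(6,3)C(8,5) = 1120
C(6,4)C(8,4) = 1050
C(6,5)C(8,3) = 336
C(6,6)C(8,2) = 28
Total: 1120 + 1050 + 336 + 28.

Final answer: 2534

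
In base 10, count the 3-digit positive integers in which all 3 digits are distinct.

The leading digit has 9 choices (anything but zero); the next has 9 (anything but the first), then 8, and so on, one fewer each time.
Total: 9 x 9 x 8.

Final answer: 648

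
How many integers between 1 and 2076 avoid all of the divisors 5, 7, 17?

|div by 5|=415, |div by 7|=296, |div by 17|=122.
|div by 5&7|=59, |div by 5&17|=24, |div by 7&17|=17, |div by all|=3.
By inclusion-exclusion, divisible by at least one: 415+296+122-59-24-17+3 = 736.
Not divisible by any: 2076 - 736.

Final answer: 1340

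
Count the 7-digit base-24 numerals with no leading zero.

Leading digit: 23 options (nonzero). Other 6 digit(s): 24 options each.
Total: 23 x 24^6.

Final answer: 4395368448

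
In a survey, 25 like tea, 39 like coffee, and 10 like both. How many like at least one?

|A union B| = |A| + |B| - |A intersect B| = 25 + 39 - 10.

Final answer: 54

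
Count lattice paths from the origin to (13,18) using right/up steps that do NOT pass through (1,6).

Total paths to (13,18): C(31,18) = 206253075.
Paths through (1,6): C(7,6) x C(24,12) = 18929092.
Avoiding (1,6): 206253075 - 18929092.

Final answer: 187323983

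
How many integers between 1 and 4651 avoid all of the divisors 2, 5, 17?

|div by 2|=2325, |div by 5|=930, |div by 17|=273.
|div by 2&5|=465, |div by 2&17|=136, |div by 5&17|=54, |div by all|=27.
By inclusion-exclusion, divisible by at least one: 2325+930+273-465-136-54+27 = 2900.
Not divisible by any: 4651 - 2900.

Final answer: 1751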